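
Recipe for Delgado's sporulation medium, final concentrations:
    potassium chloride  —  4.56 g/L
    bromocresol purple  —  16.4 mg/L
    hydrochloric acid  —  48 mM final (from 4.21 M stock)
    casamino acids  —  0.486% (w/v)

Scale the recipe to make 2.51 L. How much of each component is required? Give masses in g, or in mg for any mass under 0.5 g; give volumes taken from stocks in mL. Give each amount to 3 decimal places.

potassium chloride 11.446 g; bromocresol purple 41.164 mg; hydrochloric acid 28.618 mL; casamino acids 12.199 g

Working volume: 2.51 L.
potassium chloride: 4.56 g/L × 2.51 L = 11.446 g
bromocresol purple: 16.4 mg/L × 2.51 L = 41.164 mg
hydrochloric acid: V = C2·V2/C1 = 48 mM × 2510 mL ÷ 4210 mM = 28.618 mL
casamino acids: 0.486 g per 100 mL × 2510 mL ÷ 100 = 12.199 g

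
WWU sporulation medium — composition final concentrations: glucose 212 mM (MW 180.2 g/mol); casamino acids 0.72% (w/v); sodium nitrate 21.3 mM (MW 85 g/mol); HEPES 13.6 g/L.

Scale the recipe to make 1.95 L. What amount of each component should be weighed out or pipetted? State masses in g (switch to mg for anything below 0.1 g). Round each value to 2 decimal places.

Scale factor relative to 1 L: 1.95.
glucose: 212 mmol/L × 180.2 g/mol × 1.95 L ÷ 1000 = 74.49 g
casamino acids: 0.72% w/v = 7.2 g/L → 7.2 × 1.95 L = 14.04 g
sodium nitrate: 21.3 mmol/L × 85 g/mol × 1.95 L ÷ 1000 = 3.53 g
HEPES: 13.6 g/L × 1.95 L = 26.52 g

glucose 74.49 g; casamino acids 14.04 g; sodium nitrate 3.53 g; HEPES 26.52 g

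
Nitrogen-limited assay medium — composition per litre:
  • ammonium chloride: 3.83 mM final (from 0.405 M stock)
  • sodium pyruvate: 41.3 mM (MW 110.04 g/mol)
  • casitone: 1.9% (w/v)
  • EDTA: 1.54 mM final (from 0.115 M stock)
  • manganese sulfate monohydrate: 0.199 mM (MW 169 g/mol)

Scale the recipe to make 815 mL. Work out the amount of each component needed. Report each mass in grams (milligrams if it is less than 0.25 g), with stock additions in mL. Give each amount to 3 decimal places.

Scale factor relative to 1 L: 0.815.
ammonium chloride: V = C2·V2/C1 = 3.83 mM × 815 mL ÷ 405 mM = 7.707 mL
sodium pyruvate: 41.3 mmol/L × 110.04 g/mol × 0.815 L ÷ 1000 = 3.704 g
casitone: 1.9 g per 100 mL × 815 mL ÷ 100 = 15.485 g
EDTA: V = C2·V2/C1 = 1.54 mM × 815 mL ÷ 115 mM = 10.914 mL
manganese sulfate monohydrate: 0.199 mmol/L × 169 mg/mmol × 0.815 L = 27.409 mg

ammonium chloride 7.707 mL; sodium pyruvate 3.704 g; casitone 15.485 g; EDTA 10.914 mL; manganese sulfate monohydrate 27.409 mg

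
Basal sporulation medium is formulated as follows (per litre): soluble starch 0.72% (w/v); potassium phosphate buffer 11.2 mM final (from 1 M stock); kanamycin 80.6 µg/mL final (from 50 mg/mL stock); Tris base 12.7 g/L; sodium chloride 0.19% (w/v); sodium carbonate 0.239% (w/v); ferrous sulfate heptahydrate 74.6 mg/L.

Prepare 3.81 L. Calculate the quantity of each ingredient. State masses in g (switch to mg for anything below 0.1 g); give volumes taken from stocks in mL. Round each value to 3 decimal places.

soluble starch 27.432 g; potassium phosphate buffer 42.672 mL; kanamycin 6.142 mL; Tris base 48.387 g; sodium chloride 7.239 g; sodium carbonate 9.106 g; ferrous sulfate heptahydrate 0.284 g

Working volume: 3.81 L.
soluble starch: 0.72 g per 100 mL × 3810 mL ÷ 100 = 27.432 g
potassium phosphate buffer: dilute stock: 11.2 mM × 3810 mL ÷ 1000 mM = 42.672 mL
kanamycin: C1V1 = C2V2 → 80.6 µg/mL × 3810 mL ÷ 50000 µg/mL = 6.142 mL
Tris base: 12.7 g/L × 3.81 L = 48.387 g
sodium chloride: 0.19% w/v = 1.9 g/L → 1.9 × 3.81 L = 7.239 g
sodium carbonate: 0.239% w/v = 2.39 g/L → 2.39 × 3.81 L = 9.106 g
ferrous sulfate heptahydrate: 74.6 mg/L × 3.81 L = 284.226 mg = 0.284 g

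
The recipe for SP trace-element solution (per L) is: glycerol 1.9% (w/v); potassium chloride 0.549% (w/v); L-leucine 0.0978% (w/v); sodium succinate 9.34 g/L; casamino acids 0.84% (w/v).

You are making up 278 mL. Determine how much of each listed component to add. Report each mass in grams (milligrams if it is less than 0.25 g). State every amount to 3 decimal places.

glycerol 5.282 g; potassium chloride 1.526 g; L-leucine 0.272 g; sodium succinate 2.597 g; casamino acids 2.335 g

Working volume: 278 mL = 0.278 L.
glycerol: 1.9 g per 100 mL × 278 mL ÷ 100 = 5.282 g
potassium chloride: 0.549 g per 100 mL × 278 mL ÷ 100 = 1.526 g
L-leucine: 0.0978 g per 100 mL × 278 mL ÷ 100 = 0.272 g
sodium succinate: 9.34 g/L × 0.278 L = 2.597 g
casamino acids: 0.84% w/v = 8.4 g/L → 8.4 × 0.278 L = 2.335 g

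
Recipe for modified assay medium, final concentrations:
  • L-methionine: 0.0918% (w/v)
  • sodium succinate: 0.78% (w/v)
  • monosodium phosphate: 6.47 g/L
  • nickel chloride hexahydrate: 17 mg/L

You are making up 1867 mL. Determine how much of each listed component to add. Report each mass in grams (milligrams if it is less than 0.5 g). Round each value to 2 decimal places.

Target volume = 1867 mL = 1.867 L.
L-methionine: 0.0918 g per 100 mL × 1867 mL ÷ 100 = 1.71 g
sodium succinate: 0.78 g per 100 mL × 1867 mL ÷ 100 = 14.56 g
monosodium phosphate: 6.47 g/L × 1.867 L = 12.08 g
nickel chloride hexahydrate: 17 mg/L × 1.867 L = 31.74 mg

L-methionine 1.71 g; sodium succinate 14.56 g; monosodium phosphate 12.08 g; nickel chloride hexahydrate 31.74 mg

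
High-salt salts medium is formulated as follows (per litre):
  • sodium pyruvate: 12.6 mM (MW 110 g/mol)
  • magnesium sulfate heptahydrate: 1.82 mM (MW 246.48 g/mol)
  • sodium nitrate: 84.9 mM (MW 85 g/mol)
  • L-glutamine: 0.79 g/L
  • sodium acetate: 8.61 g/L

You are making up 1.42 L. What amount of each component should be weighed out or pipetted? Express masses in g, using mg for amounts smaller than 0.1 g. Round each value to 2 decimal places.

sodium pyruvate 1.97 g; magnesium sulfate heptahydrate 0.64 g; sodium nitrate 10.25 g; L-glutamine 1.12 g; sodium acetate 12.23 g

Working volume: 1.42 L.
sodium pyruvate: 12.6 mmol/L × 110 g/mol × 1.42 L ÷ 1000 = 1.97 g
magnesium sulfate heptahydrate: 1.82 mmol/L × 246.48 g/mol × 1.42 L ÷ 1000 = 0.64 g
sodium nitrate: 84.9 mmol/L × 85 g/mol × 1.42 L ÷ 1000 = 10.25 g
L-glutamine: 0.79 g/L × 1.42 L = 1.12 g
sodium acetate: 8.61 g/L × 1.42 L = 12.23 g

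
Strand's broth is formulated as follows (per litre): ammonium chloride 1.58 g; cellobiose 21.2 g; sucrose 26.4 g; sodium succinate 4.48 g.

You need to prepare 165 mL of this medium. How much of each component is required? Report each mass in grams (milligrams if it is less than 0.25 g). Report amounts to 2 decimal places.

Scale factor = 165 mL / 1000 mL = 0.165.
ammonium chloride: 1.58 g × (165 mL / 1000 mL) = 0.26 g
cellobiose: 21.2 g × (165 mL / 1000 mL) = 3.50 g
sucrose: 26.4 g × (165 mL / 1000 mL) = 4.36 g
sodium succinate: 4.48 g × (165 mL / 1000 mL) = 0.74 g

ammonium chloride 0.26 g; cellobiose 3.50 g; sucrose 4.36 g; sodium succinate 0.74 g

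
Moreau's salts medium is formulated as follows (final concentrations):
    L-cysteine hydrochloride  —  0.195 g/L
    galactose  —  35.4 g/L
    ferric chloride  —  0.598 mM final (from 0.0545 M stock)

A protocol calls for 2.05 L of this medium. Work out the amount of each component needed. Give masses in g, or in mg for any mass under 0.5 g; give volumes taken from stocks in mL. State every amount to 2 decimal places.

L-cysteine hydrochloride 399.75 mg; galactose 72.57 g; ferric chloride 22.49 mL

Working volume: 2.05 L.
L-cysteine hydrochloride: 0.195 g/L × 2.05 L = 0.39975 g = 399.75 mg
galactose: 35.4 g/L × 2.05 L = 72.57 g
ferric chloride: V = C2·V2/C1 = 0.598 mM × 2050 mL ÷ 54.5 mM = 22.49 mL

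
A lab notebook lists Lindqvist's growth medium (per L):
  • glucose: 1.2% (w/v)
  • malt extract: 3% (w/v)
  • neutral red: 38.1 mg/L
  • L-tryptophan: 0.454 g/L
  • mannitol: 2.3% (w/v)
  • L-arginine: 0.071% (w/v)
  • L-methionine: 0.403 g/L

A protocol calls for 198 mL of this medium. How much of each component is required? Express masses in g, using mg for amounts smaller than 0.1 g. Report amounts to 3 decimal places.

glucose 2.376 g; malt extract 5.940 g; neutral red 7.544 mg; L-tryptophan 89.892 mg; mannitol 4.554 g; L-arginine 0.141 g; L-methionine 79.794 mg

Working volume: 198 mL = 0.198 L.
glucose: 1.2% w/v = 12 g/L → 12 × 0.198 L = 2.376 g
malt extract: 3 g per 100 mL × 198 mL ÷ 100 = 5.940 g
neutral red: 38.1 mg/L × 0.198 L = 7.544 mg
L-tryptophan: 0.454 g/L × 0.198 L = 0.089892 g = 89.892 mg
mannitol: 2.3 g per 100 mL × 198 mL ÷ 100 = 4.554 g
L-arginine: 0.071% w/v = 0.71 g/L → 0.71 × 0.198 L = 0.141 g
L-methionine: 0.403 g/L × 0.198 L = 0.079794 g = 79.794 mg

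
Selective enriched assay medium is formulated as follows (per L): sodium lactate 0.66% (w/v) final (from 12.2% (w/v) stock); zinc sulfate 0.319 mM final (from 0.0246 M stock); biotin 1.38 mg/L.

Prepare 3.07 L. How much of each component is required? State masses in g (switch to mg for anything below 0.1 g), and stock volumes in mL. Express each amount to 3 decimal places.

sodium lactate 166.082 mL; zinc sulfate 39.810 mL; biotin 4.237 mg

Working volume: 3.07 L.
sodium lactate: dilute stock: 0.66% ÷ 12.2% × 3070 mL = 166.082 mL
zinc sulfate: dilute stock: 0.319 mM × 3070 mL ÷ 24.6 mM = 39.810 mL
biotin: 1.38 mg/L × 3.07 L = 4.237 mg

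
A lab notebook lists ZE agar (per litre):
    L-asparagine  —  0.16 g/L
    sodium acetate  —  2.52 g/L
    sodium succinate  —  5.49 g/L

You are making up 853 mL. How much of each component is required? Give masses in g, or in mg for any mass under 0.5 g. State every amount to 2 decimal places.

Scale factor relative to 1 L: 0.853.
L-asparagine: 0.16 g/L × 0.853 L = 0.13648 g = 136.48 mg
sodium acetate: 2.52 g/L × 0.853 L = 2.15 g
sodium succinate: 5.49 g/L × 0.853 L = 4.68 g

L-asparagine 136.48 mg; sodium acetate 2.15 g; sodium succinate 4.68 g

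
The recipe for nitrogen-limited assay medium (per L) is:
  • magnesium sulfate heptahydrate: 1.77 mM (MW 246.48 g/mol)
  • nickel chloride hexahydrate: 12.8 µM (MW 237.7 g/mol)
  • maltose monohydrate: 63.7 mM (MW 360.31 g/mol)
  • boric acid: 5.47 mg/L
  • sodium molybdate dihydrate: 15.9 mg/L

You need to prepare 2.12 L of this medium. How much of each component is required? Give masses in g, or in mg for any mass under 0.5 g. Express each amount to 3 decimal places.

magnesium sulfate heptahydrate 0.925 g; nickel chloride hexahydrate 6.450 mg; maltose monohydrate 48.658 g; boric acid 11.596 mg; sodium molybdate dihydrate 33.708 mg

Working volume: 2.12 L.
magnesium sulfate heptahydrate: 1.77 mmol/L × 246.48 g/mol × 2.12 L ÷ 1000 = 0.925 g
nickel chloride hexahydrate: 12.8 µmol/L × 237.7 g/mol × 2.12 L ÷ 1000 = 6.450 mg
maltose monohydrate: 63.7 mmol/L × 360.31 g/mol × 2.12 L ÷ 1000 = 48.658 g
boric acid: 5.47 mg/L × 2.12 L = 11.596 mg
sodium molybdate dihydrate: 15.9 mg/L × 2.12 L = 33.708 mg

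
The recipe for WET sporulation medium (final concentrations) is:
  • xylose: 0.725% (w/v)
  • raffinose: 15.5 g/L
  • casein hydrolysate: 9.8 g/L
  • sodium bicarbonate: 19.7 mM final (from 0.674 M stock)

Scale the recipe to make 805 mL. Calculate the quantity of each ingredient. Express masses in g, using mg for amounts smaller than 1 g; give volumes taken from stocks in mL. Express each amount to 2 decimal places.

Working volume: 805 mL = 0.805 L.
xylose: 0.725 g per 100 mL × 805 mL ÷ 100 = 5.84 g
raffinose: 15.5 g/L × 0.805 L = 12.48 g
casein hydrolysate: 9.8 g/L × 0.805 L = 7.89 g
sodium bicarbonate: dilute stock: 19.7 mM × 805 mL ÷ 674 mM = 23.53 mL

xylose 5.84 g; raffinose 12.48 g; casein hydrolysate 7.89 g; sodium bicarbonate 23.53 mL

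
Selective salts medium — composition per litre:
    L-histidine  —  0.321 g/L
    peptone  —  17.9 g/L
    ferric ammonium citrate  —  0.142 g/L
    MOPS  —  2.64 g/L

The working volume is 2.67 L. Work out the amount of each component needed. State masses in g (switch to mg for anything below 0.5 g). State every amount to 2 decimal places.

L-histidine 0.86 g; peptone 47.79 g; ferric ammonium citrate 379.14 mg; MOPS 7.05 g

Scale factor relative to 1 L: 2.67.
L-histidine: 0.321 g/L × 2.67 L = 0.86 g
peptone: 17.9 g/L × 2.67 L = 47.79 g
ferric ammonium citrate: 0.142 g/L × 2.67 L = 0.37914 g = 379.14 mg
MOPS: 2.64 g/L × 2.67 L = 7.05 g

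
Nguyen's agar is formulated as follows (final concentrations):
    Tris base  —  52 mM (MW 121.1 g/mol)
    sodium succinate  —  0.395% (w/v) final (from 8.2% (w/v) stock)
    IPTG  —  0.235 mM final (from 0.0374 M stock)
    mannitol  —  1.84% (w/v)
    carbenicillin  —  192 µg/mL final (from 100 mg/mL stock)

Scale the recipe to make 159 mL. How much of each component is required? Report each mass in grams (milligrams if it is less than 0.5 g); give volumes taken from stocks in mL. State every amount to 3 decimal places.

Tris base 1.001 g; sodium succinate 7.659 mL; IPTG 0.999 mL; mannitol 2.926 g; carbenicillin 0.305 mL

Working volume: 159 mL = 0.159 L.
Tris base: 52 mmol/L × 121.1 g/mol × 0.159 L ÷ 1000 = 1.001 g
sodium succinate: V = C2·V2/C1 = 0.395% ÷ 8.2% × 159 mL = 7.659 mL
IPTG: V = C2·V2/C1 = 0.235 mM × 159 mL ÷ 37.4 mM = 0.999 mL
mannitol: 1.84 g per 100 mL × 159 mL ÷ 100 = 2.926 g
carbenicillin: dilute stock: 192 µg/mL × 159 mL ÷ 100000 µg/mL = 0.305 mL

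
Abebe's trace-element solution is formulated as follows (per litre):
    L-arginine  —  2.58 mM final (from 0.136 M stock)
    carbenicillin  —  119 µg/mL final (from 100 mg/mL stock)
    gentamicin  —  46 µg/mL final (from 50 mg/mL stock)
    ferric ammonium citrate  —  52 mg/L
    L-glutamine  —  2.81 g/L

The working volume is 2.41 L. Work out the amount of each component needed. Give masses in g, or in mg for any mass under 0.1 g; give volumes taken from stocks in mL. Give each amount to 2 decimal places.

Scale factor relative to 1 L: 2.41.
L-arginine: C1V1 = C2V2 → 2.58 mM × 2410 mL ÷ 136 mM = 45.72 mL
carbenicillin: dilute stock: 119 µg/mL × 2410 mL ÷ 100000 µg/mL = 2.87 mL
gentamicin: dilute stock: 46 µg/mL × 2410 mL ÷ 50000 µg/mL = 2.22 mL
ferric ammonium citrate: 52 mg/L × 2.41 L = 125.32 mg = 0.13 g
L-glutamine: 2.81 g/L × 2.41 L = 6.77 g

L-arginine 45.72 mL; carbenicillin 2.87 mL; gentamicin 2.22 mL; ferric ammonium citrate 0.13 g; L-glutamine 6.77 g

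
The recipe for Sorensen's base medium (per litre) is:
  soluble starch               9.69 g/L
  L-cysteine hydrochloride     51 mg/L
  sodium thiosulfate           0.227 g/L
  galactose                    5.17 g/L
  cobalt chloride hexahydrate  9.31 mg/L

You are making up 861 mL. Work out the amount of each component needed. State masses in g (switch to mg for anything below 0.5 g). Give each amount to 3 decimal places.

Target volume = 861 mL = 0.861 L.
soluble starch: 9.69 g/L × 0.861 L = 8.343 g
L-cysteine hydrochloride: 51 mg/L × 0.861 L = 43.911 mg
sodium thiosulfate: 0.227 g/L × 0.861 L = 0.195447 g = 195.447 mg
galactose: 5.17 g/L × 0.861 L = 4.451 g
cobalt chloride hexahydrate: 9.31 mg/L × 0.861 L = 8.016 mg

soluble starch 8.343 g; L-cysteine hydrochloride 43.911 mg; sodium thiosulfate 195.447 mg; galactose 4.451 g; cobalt chloride hexahydrate 8.016 mg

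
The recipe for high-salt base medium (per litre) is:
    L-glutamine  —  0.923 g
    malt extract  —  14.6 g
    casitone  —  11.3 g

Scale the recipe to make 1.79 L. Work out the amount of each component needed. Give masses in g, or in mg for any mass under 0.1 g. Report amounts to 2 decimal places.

Ratio of target to recipe volume: 1790 / 1000 = 1.79.
L-glutamine: 0.923 g × (1790 mL / 1000 mL) = 1.65 g
malt extract: 14.6 g × (1790 mL / 1000 mL) = 26.13 g
casitone: 11.3 g × (1790 mL / 1000 mL) = 20.23 g

L-glutamine 1.65 g; malt extract 26.13 g; casitone 20.23 g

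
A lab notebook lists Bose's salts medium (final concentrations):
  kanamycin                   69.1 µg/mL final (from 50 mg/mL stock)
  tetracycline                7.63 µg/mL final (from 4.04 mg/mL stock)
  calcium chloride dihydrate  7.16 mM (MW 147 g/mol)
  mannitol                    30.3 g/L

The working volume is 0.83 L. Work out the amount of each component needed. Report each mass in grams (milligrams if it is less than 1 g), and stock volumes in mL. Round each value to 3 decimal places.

Working volume: 0.83 L.
kanamycin: C1V1 = C2V2 → 69.1 µg/mL × 830 mL ÷ 50000 µg/mL = 1.147 mL
tetracycline: V = C2·V2/C1 = 7.63 µg/mL × 830 mL ÷ 4040 µg/mL = 1.568 mL
calcium chloride dihydrate: 7.16 mmol/L × 147 mg/mmol × 0.83 L = 873.592 mg
mannitol: 30.3 g/L × 0.83 L = 25.149 g

kanamycin 1.147 mL; tetracycline 1.568 mL; calcium chloride dihydrate 873.592 mg; mannitol 25.149 g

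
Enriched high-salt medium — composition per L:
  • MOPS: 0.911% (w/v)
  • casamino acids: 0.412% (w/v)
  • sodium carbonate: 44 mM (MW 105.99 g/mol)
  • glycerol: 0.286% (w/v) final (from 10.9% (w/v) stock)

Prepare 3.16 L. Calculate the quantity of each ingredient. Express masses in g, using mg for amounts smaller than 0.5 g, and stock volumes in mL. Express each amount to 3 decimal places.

MOPS 28.788 g; casamino acids 13.019 g; sodium carbonate 14.737 g; glycerol 82.914 mL

Working volume: 3.16 L.
MOPS: 0.911% w/v = 9.11 g/L → 9.11 × 3.16 L = 28.788 g
casamino acids: 0.412% w/v = 4.12 g/L → 4.12 × 3.16 L = 13.019 g
sodium carbonate: 44 mmol/L × 105.99 g/mol × 3.16 L ÷ 1000 = 14.737 g
glycerol: V = C2·V2/C1 = 0.286% ÷ 10.9% × 3160 mL = 82.914 mL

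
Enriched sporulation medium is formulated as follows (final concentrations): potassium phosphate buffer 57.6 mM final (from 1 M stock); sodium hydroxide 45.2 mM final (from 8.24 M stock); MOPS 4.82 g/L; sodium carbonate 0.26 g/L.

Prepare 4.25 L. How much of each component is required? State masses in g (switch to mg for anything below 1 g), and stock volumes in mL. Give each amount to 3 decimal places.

potassium phosphate buffer 244.800 mL; sodium hydroxide 23.313 mL; MOPS 20.485 g; sodium carbonate 1.105 g

Working volume: 4.25 L.
potassium phosphate buffer: V = C2·V2/C1 = 57.6 mM × 4250 mL ÷ 1000 mM = 244.800 mL
sodium hydroxide: C1V1 = C2V2 → 45.2 mM × 4250 mL ÷ 8240 mM = 23.313 mL
MOPS: 4.82 g/L × 4.25 L = 20.485 g
sodium carbonate: 0.26 g/L × 4.25 L = 1.105 g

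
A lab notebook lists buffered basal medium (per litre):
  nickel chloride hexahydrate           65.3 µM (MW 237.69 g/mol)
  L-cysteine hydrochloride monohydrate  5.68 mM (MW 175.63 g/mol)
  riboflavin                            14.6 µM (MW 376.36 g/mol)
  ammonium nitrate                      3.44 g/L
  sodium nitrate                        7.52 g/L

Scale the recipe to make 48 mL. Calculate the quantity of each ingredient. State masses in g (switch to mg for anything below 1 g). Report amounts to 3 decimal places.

Target volume = 48 mL = 0.048 L.
nickel chloride hexahydrate: 65.3 µmol/L × 237.69 g/mol × 0.048 L ÷ 1000 = 0.745 mg
L-cysteine hydrochloride monohydrate: 5.68 mmol/L × 175.63 mg/mmol × 0.048 L = 47.884 mg
riboflavin: 14.6 µmol/L × 376.36 g/mol × 0.048 L ÷ 1000 = 0.264 mg
ammonium nitrate: 3.44 g/L × 0.048 L = 0.16512 g = 165.120 mg
sodium nitrate: 7.52 g/L × 0.048 L = 0.36096 g = 360.960 mg

nickel chloride hexahydrate 0.745 mg; L-cysteine hydrochloride monohydrate 47.884 mg; riboflavin 0.264 mg; ammonium nitrate 165.120 mg; sodium nitrate 360.960 mg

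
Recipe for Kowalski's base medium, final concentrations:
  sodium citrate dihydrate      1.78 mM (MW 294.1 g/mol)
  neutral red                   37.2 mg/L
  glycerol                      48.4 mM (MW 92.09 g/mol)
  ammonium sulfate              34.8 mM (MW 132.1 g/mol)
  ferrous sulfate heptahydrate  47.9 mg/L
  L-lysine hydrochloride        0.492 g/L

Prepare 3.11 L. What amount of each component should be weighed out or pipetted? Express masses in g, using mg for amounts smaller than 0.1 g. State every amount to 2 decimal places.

sodium citrate dihydrate 1.63 g; neutral red 0.12 g; glycerol 13.86 g; ammonium sulfate 14.30 g; ferrous sulfate heptahydrate 0.15 g; L-lysine hydrochloride 1.53 g

Working volume: 3.11 L.
sodium citrate dihydrate: 1.78 mmol/L × 294.1 g/mol × 3.11 L ÷ 1000 = 1.63 g
neutral red: 37.2 mg/L × 3.11 L = 115.692 mg = 0.12 g
glycerol: 48.4 mmol/L × 92.09 g/mol × 3.11 L ÷ 1000 = 13.86 g
ammonium sulfate: 34.8 mmol/L × 132.1 g/mol × 3.11 L ÷ 1000 = 14.30 g
ferrous sulfate heptahydrate: 47.9 mg/L × 3.11 L = 148.969 mg = 0.15 g
L-lysine hydrochloride: 0.492 g/L × 3.11 L = 1.53 g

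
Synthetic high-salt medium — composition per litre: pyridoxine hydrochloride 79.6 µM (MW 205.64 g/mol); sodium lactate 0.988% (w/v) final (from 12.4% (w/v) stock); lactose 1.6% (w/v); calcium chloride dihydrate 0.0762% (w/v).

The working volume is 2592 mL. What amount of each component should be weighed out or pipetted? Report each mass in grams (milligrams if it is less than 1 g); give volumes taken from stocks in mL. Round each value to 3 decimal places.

pyridoxine hydrochloride 42.428 mg; sodium lactate 206.524 mL; lactose 41.472 g; calcium chloride dihydrate 1.975 g

Target volume = 2592 mL = 2.592 L.
pyridoxine hydrochloride: 79.6 µmol/L × 205.64 g/mol × 2.592 L ÷ 1000 = 42.428 mg
sodium lactate: dilute stock: 0.988% ÷ 12.4% × 2592 mL = 206.524 mL
lactose: 1.6 g per 100 mL × 2592 mL ÷ 100 = 41.472 g
calcium chloride dihydrate: 0.0762 g per 100 mL × 2592 mL ÷ 100 = 1.975 g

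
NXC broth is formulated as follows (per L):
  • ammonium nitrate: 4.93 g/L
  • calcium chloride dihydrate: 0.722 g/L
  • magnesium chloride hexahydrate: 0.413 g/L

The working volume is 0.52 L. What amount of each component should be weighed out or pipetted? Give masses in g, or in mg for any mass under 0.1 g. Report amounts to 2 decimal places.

Scale factor relative to 1 L: 0.52.
ammonium nitrate: 4.93 g/L × 0.52 L = 2.56 g
calcium chloride dihydrate: 0.722 g/L × 0.52 L = 0.38 g
magnesium chloride hexahydrate: 0.413 g/L × 0.52 L = 0.21 g

ammonium nitrate 2.56 g; calcium chloride dihydrate 0.38 g; magnesium chloride hexahydrate 0.21 g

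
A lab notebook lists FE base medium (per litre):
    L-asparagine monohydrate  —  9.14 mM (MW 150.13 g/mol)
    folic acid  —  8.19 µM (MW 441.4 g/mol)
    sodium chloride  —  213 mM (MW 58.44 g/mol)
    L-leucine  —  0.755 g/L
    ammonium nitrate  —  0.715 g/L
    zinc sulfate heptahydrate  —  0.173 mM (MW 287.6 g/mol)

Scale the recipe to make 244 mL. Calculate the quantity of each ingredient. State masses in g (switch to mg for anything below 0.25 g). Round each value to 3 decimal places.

Target volume = 244 mL = 0.244 L.
L-asparagine monohydrate: 9.14 mmol/L × 150.13 g/mol × 0.244 L ÷ 1000 = 0.335 g
folic acid: 8.19 µmol/L × 441.4 g/mol × 0.244 L ÷ 1000 = 0.882 mg
sodium chloride: 213 mmol/L × 58.44 g/mol × 0.244 L ÷ 1000 = 3.037 g
L-leucine: 0.755 g/L × 0.244 L = 0.18422 g = 184.220 mg
ammonium nitrate: 0.715 g/L × 0.244 L = 0.17446 g = 174.460 mg
zinc sulfate heptahydrate: 0.173 mmol/L × 287.6 mg/mmol × 0.244 L = 12.140 mg

L-asparagine monohydrate 0.335 g; folic acid 0.882 mg; sodium chloride 3.037 g; L-leucine 184.220 mg; ammonium nitrate 174.460 mg; zinc sulfate heptahydrate 12.140 mg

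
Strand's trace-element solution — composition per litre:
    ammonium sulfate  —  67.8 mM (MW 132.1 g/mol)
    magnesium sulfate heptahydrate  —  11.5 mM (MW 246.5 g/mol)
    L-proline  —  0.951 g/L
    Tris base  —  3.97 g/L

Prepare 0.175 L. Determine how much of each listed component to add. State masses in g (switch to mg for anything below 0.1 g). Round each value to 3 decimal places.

ammonium sulfate 1.567 g; magnesium sulfate heptahydrate 0.496 g; L-proline 0.166 g; Tris base 0.695 g

Working volume: 0.175 L.
ammonium sulfate: 67.8 mmol/L × 132.1 g/mol × 0.175 L ÷ 1000 = 1.567 g
magnesium sulfate heptahydrate: 11.5 mmol/L × 246.5 g/mol × 0.175 L ÷ 1000 = 0.496 g
L-proline: 0.951 g/L × 0.175 L = 0.166 g
Tris base: 3.97 g/L × 0.175 L = 0.695 g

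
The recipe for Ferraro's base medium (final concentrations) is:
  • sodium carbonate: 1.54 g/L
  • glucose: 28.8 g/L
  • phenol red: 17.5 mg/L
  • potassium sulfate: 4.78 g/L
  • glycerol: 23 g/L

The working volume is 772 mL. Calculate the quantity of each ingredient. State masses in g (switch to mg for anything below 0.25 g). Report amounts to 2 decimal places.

Target volume = 772 mL = 0.772 L.
sodium carbonate: 1.54 g/L × 0.772 L = 1.19 g
glucose: 28.8 g/L × 0.772 L = 22.23 g
phenol red: 17.5 mg/L × 0.772 L = 13.51 mg
potassium sulfate: 4.78 g/L × 0.772 L = 3.69 g
glycerol: 23 g/L × 0.772 L = 17.76 g

sodium carbonate 1.19 g; glucose 22.23 g; phenol red 13.51 mg; potassium sulfate 3.69 g; glycerol 17.76 g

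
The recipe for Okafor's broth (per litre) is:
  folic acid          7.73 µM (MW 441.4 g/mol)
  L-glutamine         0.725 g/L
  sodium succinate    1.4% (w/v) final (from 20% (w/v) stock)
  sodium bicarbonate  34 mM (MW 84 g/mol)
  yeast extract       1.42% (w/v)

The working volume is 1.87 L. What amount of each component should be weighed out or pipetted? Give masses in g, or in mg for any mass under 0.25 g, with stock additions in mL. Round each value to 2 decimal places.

Working volume: 1.87 L.
folic acid: 7.73 µmol/L × 441.4 g/mol × 1.87 L ÷ 1000 = 6.38 mg
L-glutamine: 0.725 g/L × 1.87 L = 1.36 g
sodium succinate: C1V1 = C2V2 → 1.4% ÷ 20% × 1870 mL = 130.90 mL
sodium bicarbonate: 34 mmol/L × 84 g/mol × 1.87 L ÷ 1000 = 5.34 g
yeast extract: 1.42% w/v = 14.2 g/L → 14.2 × 1.87 L = 26.55 g

folic acid 6.38 mg; L-glutamine 1.36 g; sodium succinate 130.90 mL; sodium bicarbonate 5.34 g; yeast extract 26.55 g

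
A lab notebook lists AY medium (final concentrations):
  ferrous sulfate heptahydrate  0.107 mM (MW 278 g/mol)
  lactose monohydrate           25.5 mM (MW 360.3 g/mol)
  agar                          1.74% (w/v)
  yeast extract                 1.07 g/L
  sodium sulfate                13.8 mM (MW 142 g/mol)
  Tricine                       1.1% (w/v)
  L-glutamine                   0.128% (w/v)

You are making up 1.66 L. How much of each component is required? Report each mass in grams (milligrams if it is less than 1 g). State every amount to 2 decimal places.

Working volume: 1.66 L.
ferrous sulfate heptahydrate: 0.107 mmol/L × 278 mg/mmol × 1.66 L = 49.38 mg
lactose monohydrate: 25.5 mmol/L × 360.3 g/mol × 1.66 L ÷ 1000 = 15.25 g
agar: 1.74% w/v = 17.4 g/L → 17.4 × 1.66 L = 28.88 g
yeast extract: 1.07 g/L × 1.66 L = 1.78 g
sodium sulfate: 13.8 mmol/L × 142 g/mol × 1.66 L ÷ 1000 = 3.25 g
Tricine: 1.1% w/v = 11 g/L → 11 × 1.66 L = 18.26 g
L-glutamine: 0.128% w/v = 1.28 g/L → 1.28 × 1.66 L = 2.12 g

ferrous sulfate heptahydrate 49.38 mg; lactose monohydrate 15.25 g; agar 28.88 g; yeast extract 1.78 g; sodium sulfate 3.25 g; Tricine 18.26 g; L-glutamine 2.12 g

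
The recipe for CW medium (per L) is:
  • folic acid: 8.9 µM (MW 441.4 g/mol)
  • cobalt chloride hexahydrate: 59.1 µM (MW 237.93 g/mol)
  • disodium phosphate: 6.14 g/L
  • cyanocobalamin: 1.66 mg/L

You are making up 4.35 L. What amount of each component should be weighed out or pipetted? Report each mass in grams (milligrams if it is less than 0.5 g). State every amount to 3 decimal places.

Working volume: 4.35 L.
folic acid: 8.9 µmol/L × 441.4 g/mol × 4.35 L ÷ 1000 = 17.089 mg
cobalt chloride hexahydrate: 59.1 µmol/L × 237.93 g/mol × 4.35 L ÷ 1000 = 61.168 mg
disodium phosphate: 6.14 g/L × 4.35 L = 26.709 g
cyanocobalamin: 1.66 mg/L × 4.35 L = 7.221 mg

folic acid 17.089 mg; cobalt chloride hexahydrate 61.168 mg; disodium phosphate 26.709 g; cyanocobalamin 7.221 mg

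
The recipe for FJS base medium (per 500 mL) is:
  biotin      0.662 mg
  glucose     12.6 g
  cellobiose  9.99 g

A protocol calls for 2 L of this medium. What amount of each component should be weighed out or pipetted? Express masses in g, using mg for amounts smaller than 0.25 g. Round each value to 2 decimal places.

biotin 2.65 mg; glucose 50.40 g; cellobiose 39.96 g

Ratio of target to recipe volume: 2000 / 500 = 4.
biotin: 0.662 mg × (2000 mL / 500 mL) = 2.65 mg
glucose: 12.6 g × (2000 mL / 500 mL) = 50.40 g
cellobiose: 9.99 g × (2000 mL / 500 mL) = 39.96 g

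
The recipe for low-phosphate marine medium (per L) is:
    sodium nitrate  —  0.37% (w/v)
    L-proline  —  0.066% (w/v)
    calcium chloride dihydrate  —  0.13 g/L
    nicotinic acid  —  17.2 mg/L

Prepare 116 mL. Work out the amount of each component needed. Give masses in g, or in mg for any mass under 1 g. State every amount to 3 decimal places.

sodium nitrate 429.200 mg; L-proline 76.560 mg; calcium chloride dihydrate 15.080 mg; nicotinic acid 1.995 mg

Scale factor relative to 1 L: 0.116.
sodium nitrate: 0.37% w/v = 3.7 g/L → 3.7 × 0.116 L = 0.4292 g = 429.200 mg
L-proline: 0.066 g per 100 mL × 116 mL ÷ 100 = 0.07656 g = 76.560 mg
calcium chloride dihydrate: 0.13 g/L × 0.116 L = 0.01508 g = 15.080 mg
nicotinic acid: 17.2 mg/L × 0.116 L = 1.995 mg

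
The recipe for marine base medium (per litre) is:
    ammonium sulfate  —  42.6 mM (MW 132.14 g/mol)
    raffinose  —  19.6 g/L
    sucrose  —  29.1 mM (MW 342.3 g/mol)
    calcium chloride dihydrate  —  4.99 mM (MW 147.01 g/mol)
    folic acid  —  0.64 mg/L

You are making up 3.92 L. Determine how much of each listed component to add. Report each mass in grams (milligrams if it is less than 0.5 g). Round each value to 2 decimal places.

ammonium sulfate 22.07 g; raffinose 76.83 g; sucrose 39.05 g; calcium chloride dihydrate 2.88 g; folic acid 2.51 mg

Working volume: 3.92 L.
ammonium sulfate: 42.6 mmol/L × 132.14 g/mol × 3.92 L ÷ 1000 = 22.07 g
raffinose: 19.6 g/L × 3.92 L = 76.83 g
sucrose: 29.1 mmol/L × 342.3 g/mol × 3.92 L ÷ 1000 = 39.05 g
calcium chloride dihydrate: 4.99 mmol/L × 147.01 g/mol × 3.92 L ÷ 1000 = 2.88 g
folic acid: 0.64 mg/L × 3.92 L = 2.51 mg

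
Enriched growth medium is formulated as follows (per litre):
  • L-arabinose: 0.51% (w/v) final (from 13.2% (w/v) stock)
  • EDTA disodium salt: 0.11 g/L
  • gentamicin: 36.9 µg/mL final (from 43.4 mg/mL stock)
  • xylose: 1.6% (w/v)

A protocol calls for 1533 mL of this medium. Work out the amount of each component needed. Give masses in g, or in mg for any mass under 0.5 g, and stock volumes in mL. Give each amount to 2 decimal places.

L-arabinose 59.23 mL; EDTA disodium salt 168.63 mg; gentamicin 1.30 mL; xylose 24.53 g

Working volume: 1533 mL = 1.533 L.
L-arabinose: V = C2·V2/C1 = 0.51% ÷ 13.2% × 1533 mL = 59.23 mL
EDTA disodium salt: 0.11 g/L × 1.533 L = 0.16863 g = 168.63 mg
gentamicin: dilute stock: 36.9 µg/mL × 1533 mL ÷ 43400 µg/mL = 1.30 mL
xylose: 1.6 g per 100 mL × 1533 mL ÷ 100 = 24.53 g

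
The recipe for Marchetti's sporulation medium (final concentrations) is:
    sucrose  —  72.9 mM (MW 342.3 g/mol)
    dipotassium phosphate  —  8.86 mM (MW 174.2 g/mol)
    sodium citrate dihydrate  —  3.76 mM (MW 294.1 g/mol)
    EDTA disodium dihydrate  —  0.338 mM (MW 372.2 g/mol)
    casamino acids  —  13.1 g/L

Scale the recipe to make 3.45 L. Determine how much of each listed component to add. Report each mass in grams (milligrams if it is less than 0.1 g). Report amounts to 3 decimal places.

Scale factor relative to 1 L: 3.45.
sucrose: 72.9 mmol/L × 342.3 g/mol × 3.45 L ÷ 1000 = 86.090 g
dipotassium phosphate: 8.86 mmol/L × 174.2 g/mol × 3.45 L ÷ 1000 = 5.325 g
sodium citrate dihydrate: 3.76 mmol/L × 294.1 g/mol × 3.45 L ÷ 1000 = 3.815 g
EDTA disodium dihydrate: 0.338 mmol/L × 372.2 g/mol × 3.45 L ÷ 1000 = 0.434 g
casamino acids: 13.1 g/L × 3.45 L = 45.195 g

sucrose 86.090 g; dipotassium phosphate 5.325 g; sodium citrate dihydrate 3.815 g; EDTA disodium dihydrate 0.434 g; casamino acids 45.195 g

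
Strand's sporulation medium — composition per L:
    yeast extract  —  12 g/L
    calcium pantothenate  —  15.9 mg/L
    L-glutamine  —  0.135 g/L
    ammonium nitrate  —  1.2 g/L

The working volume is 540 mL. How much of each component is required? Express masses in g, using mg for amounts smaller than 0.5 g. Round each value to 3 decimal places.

yeast extract 6.480 g; calcium pantothenate 8.586 mg; L-glutamine 72.900 mg; ammonium nitrate 0.648 g

Scale factor relative to 1 L: 0.54.
yeast extract: 12 g/L × 0.54 L = 6.480 g
calcium pantothenate: 15.9 mg/L × 0.54 L = 8.586 mg
L-glutamine: 0.135 g/L × 0.54 L = 0.0729 g = 72.900 mg
ammonium nitrate: 1.2 g/L × 0.54 L = 0.648 g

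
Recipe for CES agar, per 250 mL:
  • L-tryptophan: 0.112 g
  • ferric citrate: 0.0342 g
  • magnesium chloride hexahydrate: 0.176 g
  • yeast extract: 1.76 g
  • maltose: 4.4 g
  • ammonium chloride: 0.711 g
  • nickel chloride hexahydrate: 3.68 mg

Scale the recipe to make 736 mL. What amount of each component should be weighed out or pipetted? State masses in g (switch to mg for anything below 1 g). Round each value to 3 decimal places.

L-tryptophan 329.728 mg; ferric citrate 100.685 mg; magnesium chloride hexahydrate 518.144 mg; yeast extract 5.181 g; maltose 12.954 g; ammonium chloride 2.093 g; nickel chloride hexahydrate 10.834 mg

Ratio of target to recipe volume: 736 / 250 = 2.944.
L-tryptophan: 0.112 g × (736 mL / 250 mL) = 0.329728 g = 329.728 mg
ferric citrate: 0.0342 g × (736 mL / 250 mL) = 0.100685 g = 100.685 mg
magnesium chloride hexahydrate: 0.176 g × (736 mL / 250 mL) = 0.518144 g = 518.144 mg
yeast extract: 1.76 g × (736 mL / 250 mL) = 5.181 g
maltose: 4.4 g × (736 mL / 250 mL) = 12.954 g
ammonium chloride: 0.711 g × (736 mL / 250 mL) = 2.093 g
nickel chloride hexahydrate: 3.68 mg × (736 mL / 250 mL) = 10.834 mg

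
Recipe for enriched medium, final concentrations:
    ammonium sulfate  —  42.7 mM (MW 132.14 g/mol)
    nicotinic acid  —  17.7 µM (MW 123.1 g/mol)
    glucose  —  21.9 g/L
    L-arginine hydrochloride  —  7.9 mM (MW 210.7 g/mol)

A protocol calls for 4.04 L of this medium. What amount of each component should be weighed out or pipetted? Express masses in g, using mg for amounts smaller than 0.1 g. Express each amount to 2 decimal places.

ammonium sulfate 22.80 g; nicotinic acid 8.80 mg; glucose 88.48 g; L-arginine hydrochloride 6.72 g

Scale factor relative to 1 L: 4.04.
ammonium sulfate: 42.7 mmol/L × 132.14 g/mol × 4.04 L ÷ 1000 = 22.80 g
nicotinic acid: 17.7 µmol/L × 123.1 g/mol × 4.04 L ÷ 1000 = 8.80 mg
glucose: 21.9 g/L × 4.04 L = 88.48 g
L-arginine hydrochloride: 7.9 mmol/L × 210.7 g/mol × 4.04 L ÷ 1000 = 6.72 g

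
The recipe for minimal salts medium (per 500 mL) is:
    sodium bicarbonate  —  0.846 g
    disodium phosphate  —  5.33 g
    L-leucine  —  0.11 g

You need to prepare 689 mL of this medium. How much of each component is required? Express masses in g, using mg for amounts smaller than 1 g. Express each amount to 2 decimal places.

sodium bicarbonate 1.17 g; disodium phosphate 7.34 g; L-leucine 151.58 mg

Ratio of target to recipe volume: 689 / 500 = 1.378.
sodium bicarbonate: 0.846 g × (689 mL / 500 mL) = 1.17 g
disodium phosphate: 5.33 g × (689 mL / 500 mL) = 7.34 g
L-leucine: 0.11 g × (689 mL / 500 mL) = 0.15158 g = 151.58 mg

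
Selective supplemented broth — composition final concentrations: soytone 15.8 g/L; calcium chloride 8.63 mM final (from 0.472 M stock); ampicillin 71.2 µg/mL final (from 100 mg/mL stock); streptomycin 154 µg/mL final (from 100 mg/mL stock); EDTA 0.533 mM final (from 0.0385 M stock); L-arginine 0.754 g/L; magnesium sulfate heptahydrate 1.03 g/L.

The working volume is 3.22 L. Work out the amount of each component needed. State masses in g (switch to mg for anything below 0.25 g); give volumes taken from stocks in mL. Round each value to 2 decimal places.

soytone 50.88 g; calcium chloride 58.87 mL; ampicillin 2.29 mL; streptomycin 4.96 mL; EDTA 44.58 mL; L-arginine 2.43 g; magnesium sulfate heptahydrate 3.32 g

Scale factor relative to 1 L: 3.22.
soytone: 15.8 g/L × 3.22 L = 50.88 g
calcium chloride: C1V1 = C2V2 → 8.63 mM × 3220 mL ÷ 472 mM = 58.87 mL
ampicillin: C1V1 = C2V2 → 71.2 µg/mL × 3220 mL ÷ 100000 µg/mL = 2.29 mL
streptomycin: C1V1 = C2V2 → 154 µg/mL × 3220 mL ÷ 100000 µg/mL = 4.96 mL
EDTA: C1V1 = C2V2 → 0.533 mM × 3220 mL ÷ 38.5 mM = 44.58 mL
L-arginine: 0.754 g/L × 3.22 L = 2.43 g
magnesium sulfate heptahydrate: 1.03 g/L × 3.22 L = 3.32 g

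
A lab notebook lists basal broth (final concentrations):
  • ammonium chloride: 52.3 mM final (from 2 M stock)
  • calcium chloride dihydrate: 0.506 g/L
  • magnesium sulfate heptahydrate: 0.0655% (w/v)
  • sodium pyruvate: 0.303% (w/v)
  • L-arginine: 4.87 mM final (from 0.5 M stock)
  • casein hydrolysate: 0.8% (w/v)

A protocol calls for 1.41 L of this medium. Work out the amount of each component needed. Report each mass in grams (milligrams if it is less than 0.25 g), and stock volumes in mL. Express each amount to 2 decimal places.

ammonium chloride 36.87 mL; calcium chloride dihydrate 0.71 g; magnesium sulfate heptahydrate 0.92 g; sodium pyruvate 4.27 g; L-arginine 13.73 mL; casein hydrolysate 11.28 g

Working volume: 1.41 L.
ammonium chloride: V = C2·V2/C1 = 52.3 mM × 1410 mL ÷ 2000 mM = 36.87 mL
calcium chloride dihydrate: 0.506 g/L × 1.41 L = 0.71 g
magnesium sulfate heptahydrate: 0.0655% w/v = 0.655 g/L → 0.655 × 1.41 L = 0.92 g
sodium pyruvate: 0.303% w/v = 3.03 g/L → 3.03 × 1.41 L = 4.27 g
L-arginine: C1V1 = C2V2 → 4.87 mM × 1410 mL ÷ 500 mM = 13.73 mL
casein hydrolysate: 0.8 g per 100 mL × 1410 mL ÷ 100 = 11.28 g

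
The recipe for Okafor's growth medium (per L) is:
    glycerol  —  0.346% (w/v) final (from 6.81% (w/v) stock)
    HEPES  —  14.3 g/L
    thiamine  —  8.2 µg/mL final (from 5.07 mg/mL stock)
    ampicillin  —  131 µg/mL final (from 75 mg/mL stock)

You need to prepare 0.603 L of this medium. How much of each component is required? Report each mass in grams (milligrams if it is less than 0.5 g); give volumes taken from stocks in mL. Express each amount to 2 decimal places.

glycerol 30.64 mL; HEPES 8.62 g; thiamine 0.98 mL; ampicillin 1.05 mL

Scale factor relative to 1 L: 0.603.
glycerol: dilute stock: 0.346% ÷ 6.81% × 603 mL = 30.64 mL
HEPES: 14.3 g/L × 0.603 L = 8.62 g
thiamine: V = C2·V2/C1 = 8.2 µg/mL × 603 mL ÷ 5070 µg/mL = 0.98 mL
ampicillin: V = C2·V2/C1 = 131 µg/mL × 603 mL ÷ 75000 µg/mL = 1.05 mL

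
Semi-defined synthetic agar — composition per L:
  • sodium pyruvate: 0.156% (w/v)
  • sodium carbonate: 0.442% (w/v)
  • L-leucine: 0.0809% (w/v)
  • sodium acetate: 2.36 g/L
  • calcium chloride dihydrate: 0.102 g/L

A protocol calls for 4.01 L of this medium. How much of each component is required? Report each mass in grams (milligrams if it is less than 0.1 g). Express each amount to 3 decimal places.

sodium pyruvate 6.256 g; sodium carbonate 17.724 g; L-leucine 3.244 g; sodium acetate 9.464 g; calcium chloride dihydrate 0.409 g

Working volume: 4.01 L.
sodium pyruvate: 0.156% w/v = 1.56 g/L → 1.56 × 4.01 L = 6.256 g
sodium carbonate: 0.442 g per 100 mL × 4010 mL ÷ 100 = 17.724 g
L-leucine: 0.0809 g per 100 mL × 4010 mL ÷ 100 = 3.244 g
sodium acetate: 2.36 g/L × 4.01 L = 9.464 g
calcium chloride dihydrate: 0.102 g/L × 4.01 L = 0.409 g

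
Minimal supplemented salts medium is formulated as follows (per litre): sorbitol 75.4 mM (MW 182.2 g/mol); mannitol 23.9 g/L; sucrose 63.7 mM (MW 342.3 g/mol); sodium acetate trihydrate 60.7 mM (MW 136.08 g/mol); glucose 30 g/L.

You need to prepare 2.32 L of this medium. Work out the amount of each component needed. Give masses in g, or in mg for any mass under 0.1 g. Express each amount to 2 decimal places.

Scale factor relative to 1 L: 2.32.
sorbitol: 75.4 mmol/L × 182.2 g/mol × 2.32 L ÷ 1000 = 31.87 g
mannitol: 23.9 g/L × 2.32 L = 55.45 g
sucrose: 63.7 mmol/L × 342.3 g/mol × 2.32 L ÷ 1000 = 50.59 g
sodium acetate trihydrate: 60.7 mmol/L × 136.08 g/mol × 2.32 L ÷ 1000 = 19.16 g
glucose: 30 g/L × 2.32 L = 69.60 g

sorbitol 31.87 g; mannitol 55.45 g; sucrose 50.59 g; sodium acetate trihydrate 19.16 g; glucose 69.60 g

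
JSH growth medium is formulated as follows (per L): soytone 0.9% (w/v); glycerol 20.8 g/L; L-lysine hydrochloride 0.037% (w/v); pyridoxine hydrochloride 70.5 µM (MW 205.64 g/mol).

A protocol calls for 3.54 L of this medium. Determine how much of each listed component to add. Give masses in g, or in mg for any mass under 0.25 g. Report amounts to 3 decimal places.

Working volume: 3.54 L.
soytone: 0.9% w/v = 9 g/L → 9 × 3.54 L = 31.860 g
glycerol: 20.8 g/L × 3.54 L = 73.632 g
L-lysine hydrochloride: 0.037 g per 100 mL × 3540 mL ÷ 100 = 1.310 g
pyridoxine hydrochloride: 70.5 µmol/L × 205.64 g/mol × 3.54 L ÷ 1000 = 51.322 mg

soytone 31.860 g; glycerol 73.632 g; L-lysine hydrochloride 1.310 g; pyridoxine hydrochloride 51.322 mg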